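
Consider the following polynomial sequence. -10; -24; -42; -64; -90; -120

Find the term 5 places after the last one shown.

First differences: -14, -18, -22, -26, -30
Second differences: -4, -4, -4, -4
Second differences constant at -4.
-30 − 4 = -34;  -120 − 34 = -154
-34 − 4 = -38;  -154 − 38 = -192
-38 − 4 = -42;  -192 − 42 = -234
-42 − 4 = -46;  -234 − 46 = -280
-46 − 4 = -50;  -280 − 50 = -330

-330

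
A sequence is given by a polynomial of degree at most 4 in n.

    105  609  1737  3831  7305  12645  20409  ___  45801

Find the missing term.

31227

Using the first 7 terms:
504  1128  2094  3474  5340  7764
624  966  1380  1866  2424
342  414  486  558
72  72  72
Constant fourth difference = 72.
Extend forward: 558 + 72 = 630;  2424 + 630 = 3054;  7764 + 3054 = 10818;  20409 + 10818 = 31227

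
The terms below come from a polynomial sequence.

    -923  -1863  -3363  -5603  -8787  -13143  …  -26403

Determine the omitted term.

Using the first 6 terms:
-940, -1500, -2240, -3184, -4356
-560, -740, -944, -1172
-180, -204, -228
-24, -24
Constant fourth difference = -24.
Extend forward: -228 − 24 = -252;  -1172 − 252 = -1424;  -4356 − 1424 = -5780;  -13143 − 5780 = -18923

-18923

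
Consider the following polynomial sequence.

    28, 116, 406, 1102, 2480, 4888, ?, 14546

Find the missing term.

8746

Using the first 6 terms:
88  290  696  1378  2408
202  406  682  1030
204  276  348
72  72
Constant fourth difference = 72.
Extend forward: 348 + 72 = 420;  1030 + 420 = 1450;  2408 + 1450 = 3858;  4888 + 3858 = 8746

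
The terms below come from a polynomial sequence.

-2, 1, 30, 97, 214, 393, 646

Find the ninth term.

1422

3 , 29 , 67 , 117 , 179 , 253
26 , 38 , 50 , 62 , 74
12 , 12 , 12 , 12
The third differences are constant (12).
74 + 12 = 86;  253 + 86 = 339;  646 + 339 = 985
86 + 12 = 98;  339 + 98 = 437;  985 + 437 = 1422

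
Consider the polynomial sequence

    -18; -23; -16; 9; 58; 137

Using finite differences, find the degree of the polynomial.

3

D1: -5, 7, 25, 49, 79
D2: 12, 18, 24, 30
D3: 6, 6, 6
The third differences are constant, so the polynomial has degree 3.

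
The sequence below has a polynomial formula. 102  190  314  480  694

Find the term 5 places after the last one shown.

88 , 124 , 166 , 214
36 , 42 , 48
6 , 6
Third differences constant at 6.
48 + 6 = 54;  214 + 54 = 268;  694 + 268 = 962
54 + 6 = 60;  268 + 60 = 328;  962 + 328 = 1290
60 + 6 = 66;  328 + 66 = 394;  1290 + 394 = 1684
66 + 6 = 72;  394 + 72 = 466;  1684 + 466 = 2150
72 + 6 = 78;  466 + 78 = 544;  2150 + 544 = 2694

2694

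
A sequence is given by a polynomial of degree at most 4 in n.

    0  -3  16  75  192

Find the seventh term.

672

D1: -3  19  59  117
D2: 22  40  58
D3: 18  18
Constant third difference = 18, so extend:
58 + 18 = 76;  117 + 76 = 193;  192 + 193 = 385
76 + 18 = 94;  193 + 94 = 287;  385 + 287 = 672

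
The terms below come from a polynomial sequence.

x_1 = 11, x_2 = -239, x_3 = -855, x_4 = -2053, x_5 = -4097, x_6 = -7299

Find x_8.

-18665

D1: -250, -616, -1198, -2044, -3202
D2: -366, -582, -846, -1158
D3: -216, -264, -312
D4: -48, -48
The fourth differences are constant (-48).
-312 − 48 = -360;  -1158 − 360 = -1518;  -3202 − 1518 = -4720;  -7299 − 4720 = -12019
-360 − 48 = -408;  -1518 − 408 = -1926;  -4720 − 1926 = -6646;  -12019 − 6646 = -18665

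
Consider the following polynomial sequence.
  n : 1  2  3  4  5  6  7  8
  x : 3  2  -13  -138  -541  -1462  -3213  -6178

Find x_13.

Δ: -1  -15  -125  -403  -921  -1751  -2965
Δ²: -14  -110  -278  -518  -830  -1214
Δ³: -96  -168  -240  -312  -384
Δ⁴: -72  -72  -72  -72
Fourth differences constant at -72.
-384 − 72 = -456;  -1214 − 456 = -1670;  -2965 − 1670 = -4635;  -6178 − 4635 = -10813
-456 − 72 = -528;  -1670 − 528 = -2198;  -4635 − 2198 = -6833;  -10813 − 6833 = -17646
-528 − 72 = -600;  -2198 − 600 = -2798;  -6833 − 2798 = -9631;  -17646 − 9631 = -27277
-600 − 72 = -672;  -2798 − 672 = -3470;  -9631 − 3470 = -13101;  -27277 − 13101 = -40378
-672 − 72 = -744;  -3470 − 744 = -4214;  -13101 − 4214 = -17315;  -40378 − 17315 = -57693

-57693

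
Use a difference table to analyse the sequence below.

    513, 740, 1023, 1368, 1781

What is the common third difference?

6

Δ: 227, 283, 345, 413
Δ²: 56, 62, 68
Δ³: 6, 6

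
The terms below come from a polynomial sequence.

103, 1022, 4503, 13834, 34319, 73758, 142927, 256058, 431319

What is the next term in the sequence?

First differences: 919  3481  9331  20485  39439  69169  113131  175261
Second differences: 2562  5850  11154  18954  29730  43962  62130
Third differences: 3288  5304  7800  10776  14232  18168
Fourth differences: 2016  2496  2976  3456  3936
Fifth differences: 480  480  480  480
Constant fifth difference = 480, so extend:
3936 + 480 = 4416;  18168 + 4416 = 22584;  62130 + 22584 = 84714;  175261 + 84714 = 259975;  431319 + 259975 = 691294

691294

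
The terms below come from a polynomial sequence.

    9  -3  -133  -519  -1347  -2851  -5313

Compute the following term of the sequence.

First differences: -12 , -130 , -386 , -828 , -1504 , -2462
Second differences: -118 , -256 , -442 , -676 , -958
Third differences: -138 , -186 , -234 , -282
Fourth differences: -48 , -48 , -48
Fourth differences constant at -48.
-282 − 48 = -330;  -958 − 330 = -1288;  -2462 − 1288 = -3750;  -5313 − 3750 = -9063

-9063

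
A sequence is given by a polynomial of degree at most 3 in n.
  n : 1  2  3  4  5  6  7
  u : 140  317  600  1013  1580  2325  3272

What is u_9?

5868

Δ: 177, 283, 413, 567, 745, 947
Δ²: 106, 130, 154, 178, 202
Δ³: 24, 24, 24, 24
Third differences constant at 24.
202 + 24 = 226;  947 + 226 = 1173;  3272 + 1173 = 4445
226 + 24 = 250;  1173 + 250 = 1423;  4445 + 1423 = 5868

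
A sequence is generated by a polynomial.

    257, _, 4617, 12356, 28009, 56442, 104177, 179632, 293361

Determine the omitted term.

1342

Using the last 7 terms:
Δ: 7739, 15653, 28433, 47735, 75455, 113729
Δ²: 7914, 12780, 19302, 27720, 38274
Δ³: 4866, 6522, 8418, 10554
Δ⁴: 1656, 1896, 2136
Δ⁵: 240, 240
Constant fifth difference = 240.
Extend backward: 1656 − 240 = 1416;  4866 − 1416 = 3450;  7914 − 3450 = 4464;  7739 − 4464 = 3275;  4617 − 3275 = 1342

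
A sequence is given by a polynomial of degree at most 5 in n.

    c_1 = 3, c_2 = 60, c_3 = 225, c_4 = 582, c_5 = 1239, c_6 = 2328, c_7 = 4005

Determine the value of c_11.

First differences: 57 , 165 , 357 , 657 , 1089 , 1677
Second differences: 108 , 192 , 300 , 432 , 588
Third differences: 84 , 108 , 132 , 156
Fourth differences: 24 , 24 , 24
The fourth differences are constant (24).
156 + 24 = 180;  588 + 180 = 768;  1677 + 768 = 2445;  4005 + 2445 = 6450
180 + 24 = 204;  768 + 204 = 972;  2445 + 972 = 3417;  6450 + 3417 = 9867
204 + 24 = 228;  972 + 228 = 1200;  3417 + 1200 = 4617;  9867 + 4617 = 14484
228 + 24 = 252;  1200 + 252 = 1452;  4617 + 1452 = 6069;  14484 + 6069 = 20553

20553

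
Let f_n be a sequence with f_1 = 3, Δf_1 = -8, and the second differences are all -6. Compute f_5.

-65

Build the table forward from the leading diagonal:
D2: -6  -6  -6  -6  -6
D1: -8  -14  -20  -26  -32
f: 3  -5  -19  -39  -65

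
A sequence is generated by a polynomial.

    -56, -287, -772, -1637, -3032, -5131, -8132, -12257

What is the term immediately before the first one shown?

D1: -231, -485, -865, -1395, -2099, -3001, -4125
D2: -254, -380, -530, -704, -902, -1124
D3: -126, -150, -174, -198, -222
D4: -24, -24, -24, -24
The fourth differences are constant at -24.
Work back: -126 + 24 = -102;  -254 + 102 = -152;  -231 + 152 = -79;  -56 + 79 = 23

23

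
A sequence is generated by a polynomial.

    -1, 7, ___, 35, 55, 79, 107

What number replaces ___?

Using the last 4 terms:
D1: 20  24  28
D2: 4  4
Constant second difference = 4.
Extend backward: 20 − 4 = 16;  35 − 16 = 19

19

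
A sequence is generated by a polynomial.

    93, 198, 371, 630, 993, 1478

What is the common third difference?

18

Δ: 105, 173, 259, 363, 485
Δ²: 68, 86, 104, 122
Δ³: 18, 18, 18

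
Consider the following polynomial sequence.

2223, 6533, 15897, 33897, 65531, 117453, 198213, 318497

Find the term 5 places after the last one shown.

First differences: 4310  9364  18000  31634  51922  80760  120284
Second differences: 5054  8636  13634  20288  28838  39524
Third differences: 3582  4998  6654  8550  10686
Fourth differences: 1416  1656  1896  2136
Fifth differences: 240  240  240
Constant fifth difference = 240, so extend:
2136 + 240 = 2376;  10686 + 2376 = 13062;  39524 + 13062 = 52586;  120284 + 52586 = 172870;  318497 + 172870 = 491367
2376 + 240 = 2616;  13062 + 2616 = 15678;  52586 + 15678 = 68264;  172870 + 68264 = 241134;  491367 + 241134 = 732501
2616 + 240 = 2856;  15678 + 2856 = 18534;  68264 + 18534 = 86798;  241134 + 86798 = 327932;  732501 + 327932 = 1060433
2856 + 240 = 3096;  18534 + 3096 = 21630;  86798 + 21630 = 108428;  327932 + 108428 = 436360;  1060433 + 436360 = 1496793
3096 + 240 = 3336;  21630 + 3336 = 24966;  108428 + 24966 = 133394;  436360 + 133394 = 569754;  1496793 + 569754 = 2066547

2066547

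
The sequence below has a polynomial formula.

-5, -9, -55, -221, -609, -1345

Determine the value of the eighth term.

First differences: -4  -46  -166  -388  -736
Second differences: -42  -120  -222  -348
Third differences: -78  -102  -126
Fourth differences: -24  -24
The fourth differences are constant (-24).
-126 − 24 = -150;  -348 − 150 = -498;  -736 − 498 = -1234;  -1345 − 1234 = -2579
-150 − 24 = -174;  -498 − 174 = -672;  -1234 − 672 = -1906;  -2579 − 1906 = -4485

-4485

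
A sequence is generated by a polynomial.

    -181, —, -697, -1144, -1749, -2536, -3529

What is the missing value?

-384

Using the last 5 terms:
Δ: -447, -605, -787, -993
Δ²: -158, -182, -206
Δ³: -24, -24
Constant third difference = -24.
Extend backward: -158 + 24 = -134;  -447 + 134 = -313;  -697 + 313 = -384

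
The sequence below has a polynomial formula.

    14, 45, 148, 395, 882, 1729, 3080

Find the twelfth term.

D1: 31  103  247  487  847  1351
D2: 72  144  240  360  504
D3: 72  96  120  144
D4: 24  24  24
The fourth differences are constant (24).
144 + 24 = 168;  504 + 168 = 672;  1351 + 672 = 2023;  3080 + 2023 = 5103
168 + 24 = 192;  672 + 192 = 864;  2023 + 864 = 2887;  5103 + 2887 = 7990
192 + 24 = 216;  864 + 216 = 1080;  2887 + 1080 = 3967;  7990 + 3967 = 11957
216 + 24 = 240;  1080 + 240 = 1320;  3967 + 1320 = 5287;  11957 + 5287 = 17244
240 + 24 = 264;  1320 + 264 = 1584;  5287 + 1584 = 6871;  17244 + 6871 = 24115

24115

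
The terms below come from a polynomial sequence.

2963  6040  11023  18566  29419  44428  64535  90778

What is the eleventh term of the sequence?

First differences: 3077 , 4983 , 7543 , 10853 , 15009 , 20107 , 26243
Second differences: 1906 , 2560 , 3310 , 4156 , 5098 , 6136
Third differences: 654 , 750 , 846 , 942 , 1038
Fourth differences: 96 , 96 , 96 , 96
Fourth differences constant at 96.
1038 + 96 = 1134;  6136 + 1134 = 7270;  26243 + 7270 = 33513;  90778 + 33513 = 124291
1134 + 96 = 1230;  7270 + 1230 = 8500;  33513 + 8500 = 42013;  124291 + 42013 = 166304
1230 + 96 = 1326;  8500 + 1326 = 9826;  42013 + 9826 = 51839;  166304 + 51839 = 218143

218143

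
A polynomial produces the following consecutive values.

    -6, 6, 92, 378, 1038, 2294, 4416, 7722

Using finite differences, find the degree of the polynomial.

Δ: 12, 86, 286, 660, 1256, 2122, 3306
Δ²: 74, 200, 374, 596, 866, 1184
Δ³: 126, 174, 222, 270, 318
Δ⁴: 48, 48, 48, 48
The fourth differences are constant, so the polynomial has degree 4.

4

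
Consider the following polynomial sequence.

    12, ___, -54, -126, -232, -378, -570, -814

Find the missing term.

-10

Using the last 6 terms:
D1: -72, -106, -146, -192, -244
D2: -34, -40, -46, -52
D3: -6, -6, -6
Constant third difference = -6.
Extend backward: -34 + 6 = -28;  -72 + 28 = -44;  -54 + 44 = -10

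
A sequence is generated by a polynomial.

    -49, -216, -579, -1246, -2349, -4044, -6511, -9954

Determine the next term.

-167, -363, -667, -1103, -1695, -2467, -3443
-196, -304, -436, -592, -772, -976
-108, -132, -156, -180, -204
-24, -24, -24, -24
The fourth differences are constant (-24).
-204 − 24 = -228;  -976 − 228 = -1204;  -3443 − 1204 = -4647;  -9954 − 4647 = -14601

-14601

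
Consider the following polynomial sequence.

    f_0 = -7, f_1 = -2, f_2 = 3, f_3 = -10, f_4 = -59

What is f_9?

5, 5, -13, -49
0, -18, -36
-18, -18
Third differences constant at -18.
-36 − 18 = -54;  -49 − 54 = -103;  -59 − 103 = -162
-54 − 18 = -72;  -103 − 72 = -175;  -162 − 175 = -337
-72 − 18 = -90;  -175 − 90 = -265;  -337 − 265 = -602
-90 − 18 = -108;  -265 − 108 = -373;  -602 − 373 = -975
-108 − 18 = -126;  -373 − 126 = -499;  -975 − 499 = -1474

-1474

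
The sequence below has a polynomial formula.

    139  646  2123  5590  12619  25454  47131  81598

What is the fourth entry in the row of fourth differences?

D1: 507, 1477, 3467, 7029, 12835, 21677, 34467
D2: 970, 1990, 3562, 5806, 8842, 12790
D3: 1020, 1572, 2244, 3036, 3948
D4: 552, 672, 792, 912
D5: 120, 120, 120

912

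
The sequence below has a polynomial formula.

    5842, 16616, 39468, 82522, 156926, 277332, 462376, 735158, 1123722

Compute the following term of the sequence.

10774, 22852, 43054, 74404, 120406, 185044, 272782, 388564
12078, 20202, 31350, 46002, 64638, 87738, 115782
8124, 11148, 14652, 18636, 23100, 28044
3024, 3504, 3984, 4464, 4944
480, 480, 480, 480
The fifth differences are constant (480).
4944 + 480 = 5424;  28044 + 5424 = 33468;  115782 + 33468 = 149250;  388564 + 149250 = 537814;  1123722 + 537814 = 1661536

1661536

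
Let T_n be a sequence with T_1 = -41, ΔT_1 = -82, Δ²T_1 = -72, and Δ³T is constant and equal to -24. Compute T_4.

-527

Build the table forward from the leading diagonal:
Δ³: -24, -24, -24, -24
Δ²: -72, -96, -120, -144
Δ: -82, -154, -250, -370
T: -41, -123, -277, -527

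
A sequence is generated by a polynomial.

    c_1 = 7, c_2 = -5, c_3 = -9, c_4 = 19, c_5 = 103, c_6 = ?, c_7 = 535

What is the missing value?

Using the first 5 terms:
Δ: -12, -4, 28, 84
Δ²: 8, 32, 56
Δ³: 24, 24
Constant third difference = 24.
Extend forward: 56 + 24 = 80;  84 + 80 = 164;  103 + 164 = 267

267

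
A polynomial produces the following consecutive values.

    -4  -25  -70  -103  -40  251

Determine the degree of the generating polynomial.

4

Δ: -21, -45, -33, 63, 291
Δ²: -24, 12, 96, 228
Δ³: 36, 84, 132
Δ⁴: 48, 48
The fourth differences are constant, so the polynomial has degree 4.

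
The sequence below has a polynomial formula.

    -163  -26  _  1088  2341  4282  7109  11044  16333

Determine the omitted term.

Using the last 6 terms:
First differences: 1253  1941  2827  3935  5289
Second differences: 688  886  1108  1354
Third differences: 198  222  246
Fourth differences: 24  24
Constant fourth difference = 24.
Extend backward: 198 − 24 = 174;  688 − 174 = 514;  1253 − 514 = 739;  1088 − 739 = 349

349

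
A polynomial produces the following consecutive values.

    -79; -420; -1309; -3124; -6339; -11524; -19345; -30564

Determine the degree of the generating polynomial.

4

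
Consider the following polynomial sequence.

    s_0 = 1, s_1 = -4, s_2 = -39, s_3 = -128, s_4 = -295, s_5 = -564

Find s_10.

-4279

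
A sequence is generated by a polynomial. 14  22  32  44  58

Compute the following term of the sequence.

74

D1: 8  10  12  14
D2: 2  2  2
Second differences constant at 2.
14 + 2 = 16;  58 + 16 = 74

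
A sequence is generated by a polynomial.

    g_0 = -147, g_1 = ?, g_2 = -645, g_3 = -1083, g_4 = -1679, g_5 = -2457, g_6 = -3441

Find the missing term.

Using the last 5 terms:
-438  -596  -778  -984
-158  -182  -206
-24  -24
Constant third difference = -24.
Extend backward: -158 + 24 = -134;  -438 + 134 = -304;  -645 + 304 = -341

-341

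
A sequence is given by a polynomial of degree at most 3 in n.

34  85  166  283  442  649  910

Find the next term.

1231

Δ: 51  81  117  159  207  261
Δ²: 30  36  42  48  54
Δ³: 6  6  6  6
The third differences are constant (6).
54 + 6 = 60;  261 + 60 = 321;  910 + 321 = 1231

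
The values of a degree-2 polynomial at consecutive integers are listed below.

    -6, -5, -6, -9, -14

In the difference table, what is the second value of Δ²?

-2

First differences: 1, -1, -3, -5
Second differences: -2, -2, -2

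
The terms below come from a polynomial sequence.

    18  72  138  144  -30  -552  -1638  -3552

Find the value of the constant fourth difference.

Δ: 54, 66, 6, -174, -522, -1086, -1914
Δ²: 12, -60, -180, -348, -564, -828
Δ³: -72, -120, -168, -216, -264
Δ⁴: -48, -48, -48, -48

-48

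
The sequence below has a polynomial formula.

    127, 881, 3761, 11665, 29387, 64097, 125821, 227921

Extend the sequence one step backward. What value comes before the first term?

754  2880  7904  17722  34710  61724  102100
2126  5024  9818  16988  27014  40376
2898  4794  7170  10026  13362
1896  2376  2856  3336
480  480  480
The fifth differences are constant at 480.
Work back: 1896 − 480 = 1416;  2898 − 1416 = 1482;  2126 − 1482 = 644;  754 − 644 = 110;  127 − 110 = 17

17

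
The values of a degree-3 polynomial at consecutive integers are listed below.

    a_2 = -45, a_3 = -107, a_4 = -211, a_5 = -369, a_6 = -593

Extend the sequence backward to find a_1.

-13

First differences: -62  -104  -158  -224
Second differences: -42  -54  -66
Third differences: -12  -12
The third differences are constant at -12.
Work back: -42 + 12 = -30;  -62 + 30 = -32;  -45 + 32 = -13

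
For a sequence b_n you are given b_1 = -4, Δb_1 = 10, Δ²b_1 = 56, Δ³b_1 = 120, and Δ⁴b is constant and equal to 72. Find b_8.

Build the table forward from the leading diagonal:
Fourth differences: 72  72  72  72  72  72  72  72
Third differences: 120  192  264  336  408  480  552  624
Second differences: 56  176  368  632  968  1376  1856  2408
First differences: 10  66  242  610  1242  2210  3586  5442
b: -4  6  72  314  924  2166  4376  7962

7962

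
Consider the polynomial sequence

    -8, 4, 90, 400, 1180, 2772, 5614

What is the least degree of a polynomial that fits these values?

12, 86, 310, 780, 1592, 2842
74, 224, 470, 812, 1250
150, 246, 342, 438
96, 96, 96
The fourth differences are constant, so the polynomial has degree 4.

4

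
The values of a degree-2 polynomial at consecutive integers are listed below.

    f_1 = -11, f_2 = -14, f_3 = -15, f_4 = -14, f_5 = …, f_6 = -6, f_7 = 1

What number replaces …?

-11

Using the first 4 terms:
D1: -3  -1  1
D2: 2  2
Constant second difference = 2.
Extend forward: 1 + 2 = 3;  -14 + 3 = -11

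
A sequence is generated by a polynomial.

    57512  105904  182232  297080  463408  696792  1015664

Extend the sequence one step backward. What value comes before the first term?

28608

48392  76328  114848  166328  233384  318872
27936  38520  51480  67056  85488
10584  12960  15576  18432
2376  2616  2856
240  240
The fifth differences are constant at 240.
Work back: 2376 − 240 = 2136;  10584 − 2136 = 8448;  27936 − 8448 = 19488;  48392 − 19488 = 28904;  57512 − 28904 = 28608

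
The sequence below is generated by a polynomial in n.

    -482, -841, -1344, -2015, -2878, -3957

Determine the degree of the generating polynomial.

3

Δ: -359, -503, -671, -863, -1079
Δ²: -144, -168, -192, -216
Δ³: -24, -24, -24
The third differences are constant, so the polynomial has degree 3.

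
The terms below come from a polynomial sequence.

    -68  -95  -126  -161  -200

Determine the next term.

Δ: -27, -31, -35, -39
Δ²: -4, -4, -4
Constant second difference = -4, so extend:
-39 − 4 = -43;  -200 − 43 = -243

-243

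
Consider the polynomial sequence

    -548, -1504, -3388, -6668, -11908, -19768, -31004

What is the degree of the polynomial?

4

D1: -956, -1884, -3280, -5240, -7860, -11236
D2: -928, -1396, -1960, -2620, -3376
D3: -468, -564, -660, -756
D4: -96, -96, -96
The fourth differences are constant, so the polynomial has degree 4.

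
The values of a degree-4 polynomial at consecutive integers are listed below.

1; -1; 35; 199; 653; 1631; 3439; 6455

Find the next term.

First differences: -2, 36, 164, 454, 978, 1808, 3016
Second differences: 38, 128, 290, 524, 830, 1208
Third differences: 90, 162, 234, 306, 378
Fourth differences: 72, 72, 72, 72
Constant fourth difference = 72, so extend:
378 + 72 = 450;  1208 + 450 = 1658;  3016 + 1658 = 4674;  6455 + 4674 = 11129

11129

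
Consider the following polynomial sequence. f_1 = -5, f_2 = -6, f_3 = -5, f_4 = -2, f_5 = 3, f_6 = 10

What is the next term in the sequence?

19

Δ: -1, 1, 3, 5, 7
Δ²: 2, 2, 2, 2
The second differences are constant (2).
7 + 2 = 9;  10 + 9 = 19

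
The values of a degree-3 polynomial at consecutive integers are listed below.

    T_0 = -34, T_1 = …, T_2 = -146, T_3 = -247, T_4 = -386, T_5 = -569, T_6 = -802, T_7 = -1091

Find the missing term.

-77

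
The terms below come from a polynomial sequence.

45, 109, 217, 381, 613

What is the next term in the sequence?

925

Δ: 64, 108, 164, 232
Δ²: 44, 56, 68
Δ³: 12, 12
Constant third difference = 12, so extend:
68 + 12 = 80;  232 + 80 = 312;  613 + 312 = 925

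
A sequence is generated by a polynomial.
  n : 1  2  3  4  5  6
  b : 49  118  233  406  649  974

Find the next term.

Δ: 69 , 115 , 173 , 243 , 325
Δ²: 46 , 58 , 70 , 82
Δ³: 12 , 12 , 12
The third differences are constant (12).
82 + 12 = 94;  325 + 94 = 419;  974 + 419 = 1393

1393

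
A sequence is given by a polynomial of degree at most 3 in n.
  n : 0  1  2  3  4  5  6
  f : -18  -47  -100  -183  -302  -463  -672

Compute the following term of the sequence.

-935

-29  -53  -83  -119  -161  -209
-24  -30  -36  -42  -48
-6  -6  -6  -6
Third differences constant at -6.
-48 − 6 = -54;  -209 − 54 = -263;  -672 − 263 = -935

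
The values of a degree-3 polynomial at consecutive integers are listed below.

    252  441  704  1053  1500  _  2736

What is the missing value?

Using the first 5 terms:
189  263  349  447
74  86  98
12  12
Constant third difference = 12.
Extend forward: 98 + 12 = 110;  447 + 110 = 557;  1500 + 557 = 2057

2057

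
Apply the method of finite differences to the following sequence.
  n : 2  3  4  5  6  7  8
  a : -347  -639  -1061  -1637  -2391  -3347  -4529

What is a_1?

Δ: -292  -422  -576  -754  -956  -1182
Δ²: -130  -154  -178  -202  -226
Δ³: -24  -24  -24  -24
The third differences are constant at -24.
Work back: -130 + 24 = -106;  -292 + 106 = -186;  -347 + 186 = -161

-161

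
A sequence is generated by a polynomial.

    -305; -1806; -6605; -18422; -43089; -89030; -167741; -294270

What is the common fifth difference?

-480

First differences: -1501, -4799, -11817, -24667, -45941, -78711, -126529
Second differences: -3298, -7018, -12850, -21274, -32770, -47818
Third differences: -3720, -5832, -8424, -11496, -15048
Fourth differences: -2112, -2592, -3072, -3552
Fifth differences: -480, -480, -480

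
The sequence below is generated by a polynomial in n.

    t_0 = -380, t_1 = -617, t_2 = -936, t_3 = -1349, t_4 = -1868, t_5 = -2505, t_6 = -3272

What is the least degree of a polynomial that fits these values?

3

First differences: -237, -319, -413, -519, -637, -767
Second differences: -82, -94, -106, -118, -130
Third differences: -12, -12, -12, -12
The third differences are constant, so the polynomial has degree 3.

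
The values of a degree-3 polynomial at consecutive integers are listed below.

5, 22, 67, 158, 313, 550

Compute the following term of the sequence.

Δ: 17, 45, 91, 155, 237
Δ²: 28, 46, 64, 82
Δ³: 18, 18, 18
Constant third difference = 18, so extend:
82 + 18 = 100;  237 + 100 = 337;  550 + 337 = 887

887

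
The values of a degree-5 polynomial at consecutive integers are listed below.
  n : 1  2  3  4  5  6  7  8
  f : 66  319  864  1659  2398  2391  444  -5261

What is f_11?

253, 545, 795, 739, -7, -1947, -5705
292, 250, -56, -746, -1940, -3758
-42, -306, -690, -1194, -1818
-264, -384, -504, -624
-120, -120, -120
The fifth differences are constant (-120).
-624 − 120 = -744;  -1818 − 744 = -2562;  -3758 − 2562 = -6320;  -5705 − 6320 = -12025;  -5261 − 12025 = -17286
-744 − 120 = -864;  -2562 − 864 = -3426;  -6320 − 3426 = -9746;  -12025 − 9746 = -21771;  -17286 − 21771 = -39057
-864 − 120 = -984;  -3426 − 984 = -4410;  -9746 − 4410 = -14156;  -21771 − 14156 = -35927;  -39057 − 35927 = -74984

-74984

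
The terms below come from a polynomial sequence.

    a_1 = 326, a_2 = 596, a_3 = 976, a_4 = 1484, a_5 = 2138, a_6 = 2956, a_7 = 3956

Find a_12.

270, 380, 508, 654, 818, 1000
110, 128, 146, 164, 182
18, 18, 18, 18
Constant third difference = 18, so extend:
182 + 18 = 200;  1000 + 200 = 1200;  3956 + 1200 = 5156
200 + 18 = 218;  1200 + 218 = 1418;  5156 + 1418 = 6574
218 + 18 = 236;  1418 + 236 = 1654;  6574 + 1654 = 8228
236 + 18 = 254;  1654 + 254 = 1908;  8228 + 1908 = 10136
254 + 18 = 272;  1908 + 272 = 2180;  10136 + 2180 = 12316

12316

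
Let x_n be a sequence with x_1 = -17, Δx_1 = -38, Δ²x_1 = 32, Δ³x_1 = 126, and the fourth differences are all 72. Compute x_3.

Build the table forward from the leading diagonal:
Fourth differences: 72, 72, 72
Third differences: 126, 198, 270
Second differences: 32, 158, 356
First differences: -38, -6, 152
x: -17, -55, -61

-61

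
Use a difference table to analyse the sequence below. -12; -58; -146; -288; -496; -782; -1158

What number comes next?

First differences: -46, -88, -142, -208, -286, -376
Second differences: -42, -54, -66, -78, -90
Third differences: -12, -12, -12, -12
The third differences are constant (-12).
-90 − 12 = -102;  -376 − 102 = -478;  -1158 − 478 = -1636

-1636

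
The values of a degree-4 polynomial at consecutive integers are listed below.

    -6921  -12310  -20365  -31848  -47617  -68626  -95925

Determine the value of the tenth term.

-227502

-5389, -8055, -11483, -15769, -21009, -27299
-2666, -3428, -4286, -5240, -6290
-762, -858, -954, -1050
-96, -96, -96
The fourth differences are constant (-96).
-1050 − 96 = -1146;  -6290 − 1146 = -7436;  -27299 − 7436 = -34735;  -95925 − 34735 = -130660
-1146 − 96 = -1242;  -7436 − 1242 = -8678;  -34735 − 8678 = -43413;  -130660 − 43413 = -174073
-1242 − 96 = -1338;  -8678 − 1338 = -10016;  -43413 − 10016 = -53429;  -174073 − 53429 = -227502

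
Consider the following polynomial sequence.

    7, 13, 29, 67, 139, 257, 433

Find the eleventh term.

1957

D1: 6, 16, 38, 72, 118, 176
D2: 10, 22, 34, 46, 58
D3: 12, 12, 12, 12
The third differences are constant (12).
58 + 12 = 70;  176 + 70 = 246;  433 + 246 = 679
70 + 12 = 82;  246 + 82 = 328;  679 + 328 = 1007
82 + 12 = 94;  328 + 94 = 422;  1007 + 422 = 1429
94 + 12 = 106;  422 + 106 = 528;  1429 + 528 = 1957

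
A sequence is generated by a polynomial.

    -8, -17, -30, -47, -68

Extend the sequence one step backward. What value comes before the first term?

-3

D1: -9  -13  -17  -21
D2: -4  -4  -4
The second differences are constant at -4.
Work back: -9 + 4 = -5;  -8 + 5 = -3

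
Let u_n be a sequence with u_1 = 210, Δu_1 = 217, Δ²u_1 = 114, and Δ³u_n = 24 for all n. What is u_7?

3702

Build the table forward from the leading diagonal:
Δ³: 24  24  24  24  24  24  24
Δ²: 114  138  162  186  210  234  258
Δ: 217  331  469  631  817  1027  1261
u: 210  427  758  1227  1858  2675  3702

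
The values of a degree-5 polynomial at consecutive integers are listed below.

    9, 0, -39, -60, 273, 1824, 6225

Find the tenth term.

-9 , -39 , -21 , 333 , 1551 , 4401
-30 , 18 , 354 , 1218 , 2850
48 , 336 , 864 , 1632
288 , 528 , 768
240 , 240
Constant fifth difference = 240, so extend:
768 + 240 = 1008;  1632 + 1008 = 2640;  2850 + 2640 = 5490;  4401 + 5490 = 9891;  6225 + 9891 = 16116
1008 + 240 = 1248;  2640 + 1248 = 3888;  5490 + 3888 = 9378;  9891 + 9378 = 19269;  16116 + 19269 = 35385
1248 + 240 = 1488;  3888 + 1488 = 5376;  9378 + 5376 = 14754;  19269 + 14754 = 34023;  35385 + 34023 = 69408

69408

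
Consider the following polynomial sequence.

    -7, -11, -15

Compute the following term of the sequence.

-19

-4 , -4
Constant first difference = -4, so extend:
-15 − 4 = -19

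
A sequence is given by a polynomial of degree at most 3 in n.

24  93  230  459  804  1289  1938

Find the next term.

2775

Δ: 69  137  229  345  485  649
Δ²: 68  92  116  140  164
Δ³: 24  24  24  24
Third differences constant at 24.
164 + 24 = 188;  649 + 188 = 837;  1938 + 837 = 2775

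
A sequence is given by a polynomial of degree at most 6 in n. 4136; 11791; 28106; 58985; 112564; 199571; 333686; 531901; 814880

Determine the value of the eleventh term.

7655, 16315, 30879, 53579, 87007, 134115, 198215, 282979
8660, 14564, 22700, 33428, 47108, 64100, 84764
5904, 8136, 10728, 13680, 16992, 20664
2232, 2592, 2952, 3312, 3672
360, 360, 360, 360
Constant fifth difference = 360, so extend:
3672 + 360 = 4032;  20664 + 4032 = 24696;  84764 + 24696 = 109460;  282979 + 109460 = 392439;  814880 + 392439 = 1207319
4032 + 360 = 4392;  24696 + 4392 = 29088;  109460 + 29088 = 138548;  392439 + 138548 = 530987;  1207319 + 530987 = 1738306

1738306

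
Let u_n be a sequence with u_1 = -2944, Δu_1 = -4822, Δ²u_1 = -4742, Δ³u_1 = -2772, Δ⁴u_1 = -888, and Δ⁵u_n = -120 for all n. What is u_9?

Build the table forward from the leading diagonal:
Δ⁵: -120, -120, -120, -120, -120, -120, -120, -120, -120
Δ⁴: -888, -1008, -1128, -1248, -1368, -1488, -1608, -1728, -1848
Δ³: -2772, -3660, -4668, -5796, -7044, -8412, -9900, -11508, -13236
Δ²: -4742, -7514, -11174, -15842, -21638, -28682, -37094, -46994, -58502
Δ: -4822, -9564, -17078, -28252, -44094, -65732, -94414, -131508, -178502
u: -2944, -7766, -17330, -34408, -62660, -106754, -172486, -266900, -398408

-398408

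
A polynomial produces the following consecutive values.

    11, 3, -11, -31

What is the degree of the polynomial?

D1: -8, -14, -20
D2: -6, -6
The second differences are constant, so the polynomial has degree 2.

2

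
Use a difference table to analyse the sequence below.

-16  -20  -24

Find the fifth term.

Δ: -4  -4
Constant first difference = -4, so extend:
-24 − 4 = -28
-28 − 4 = -32

-32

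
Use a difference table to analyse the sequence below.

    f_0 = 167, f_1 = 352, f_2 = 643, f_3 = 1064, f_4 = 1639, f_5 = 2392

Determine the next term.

Δ: 185, 291, 421, 575, 753
Δ²: 106, 130, 154, 178
Δ³: 24, 24, 24
Constant third difference = 24, so extend:
178 + 24 = 202;  753 + 202 = 955;  2392 + 955 = 3347

3347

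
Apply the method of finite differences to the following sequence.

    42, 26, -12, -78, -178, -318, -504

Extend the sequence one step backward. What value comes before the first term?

42

-16  -38  -66  -100  -140  -186
-22  -28  -34  -40  -46
-6  -6  -6  -6
The third differences are constant at -6.
Work back: -22 + 6 = -16;  -16 + 16 = 0;  42 + 0 = 42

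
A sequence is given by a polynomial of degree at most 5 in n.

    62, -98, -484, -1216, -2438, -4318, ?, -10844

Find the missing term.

-7048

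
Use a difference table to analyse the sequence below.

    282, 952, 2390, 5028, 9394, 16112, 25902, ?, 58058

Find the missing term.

Using the first 7 terms:
D1: 670, 1438, 2638, 4366, 6718, 9790
D2: 768, 1200, 1728, 2352, 3072
D3: 432, 528, 624, 720
D4: 96, 96, 96
Constant fourth difference = 96.
Extend forward: 720 + 96 = 816;  3072 + 816 = 3888;  9790 + 3888 = 13678;  25902 + 13678 = 39580

39580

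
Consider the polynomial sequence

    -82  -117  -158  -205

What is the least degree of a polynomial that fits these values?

Δ: -35, -41, -47
Δ²: -6, -6
The second differences are constant, so the polynomial has degree 2.

2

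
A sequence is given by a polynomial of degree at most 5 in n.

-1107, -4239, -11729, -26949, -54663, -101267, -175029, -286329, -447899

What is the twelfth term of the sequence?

First differences: -3132 , -7490 , -15220 , -27714 , -46604 , -73762 , -111300 , -161570
Second differences: -4358 , -7730 , -12494 , -18890 , -27158 , -37538 , -50270
Third differences: -3372 , -4764 , -6396 , -8268 , -10380 , -12732
Fourth differences: -1392 , -1632 , -1872 , -2112 , -2352
Fifth differences: -240 , -240 , -240 , -240
Fifth differences constant at -240.
-2352 − 240 = -2592;  -12732 − 2592 = -15324;  -50270 − 15324 = -65594;  -161570 − 65594 = -227164;  -447899 − 227164 = -675063
-2592 − 240 = -2832;  -15324 − 2832 = -18156;  -65594 − 18156 = -83750;  -227164 − 83750 = -310914;  -675063 − 310914 = -985977
-2832 − 240 = -3072;  -18156 − 3072 = -21228;  -83750 − 21228 = -104978;  -310914 − 104978 = -415892;  -985977 − 415892 = -1401869

-1401869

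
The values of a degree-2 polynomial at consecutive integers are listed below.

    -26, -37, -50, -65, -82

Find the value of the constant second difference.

-2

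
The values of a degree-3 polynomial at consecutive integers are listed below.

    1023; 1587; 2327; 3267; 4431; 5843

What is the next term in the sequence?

564  740  940  1164  1412
176  200  224  248
24  24  24
The third differences are constant (24).
248 + 24 = 272;  1412 + 272 = 1684;  5843 + 1684 = 7527

7527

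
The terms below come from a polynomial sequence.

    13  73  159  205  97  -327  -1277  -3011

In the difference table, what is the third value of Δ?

46

D1: 60, 86, 46, -108, -424, -950, -1734
D2: 26, -40, -154, -316, -526, -784
D3: -66, -114, -162, -210, -258
D4: -48, -48, -48, -48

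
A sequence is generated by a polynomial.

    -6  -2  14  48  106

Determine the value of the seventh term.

D1: 4, 16, 34, 58
D2: 12, 18, 24
D3: 6, 6
Third differences constant at 6.
24 + 6 = 30;  58 + 30 = 88;  106 + 88 = 194
30 + 6 = 36;  88 + 36 = 124;  194 + 124 = 318

318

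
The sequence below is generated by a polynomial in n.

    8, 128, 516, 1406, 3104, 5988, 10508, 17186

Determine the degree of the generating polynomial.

D1: 120, 388, 890, 1698, 2884, 4520, 6678
D2: 268, 502, 808, 1186, 1636, 2158
D3: 234, 306, 378, 450, 522
D4: 72, 72, 72, 72
The fourth differences are constant, so the polynomial has degree 4.

4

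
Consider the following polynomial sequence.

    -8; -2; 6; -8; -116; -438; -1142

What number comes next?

D1: 6, 8, -14, -108, -322, -704
D2: 2, -22, -94, -214, -382
D3: -24, -72, -120, -168
D4: -48, -48, -48
The fourth differences are constant (-48).
-168 − 48 = -216;  -382 − 216 = -598;  -704 − 598 = -1302;  -1142 − 1302 = -2444

-2444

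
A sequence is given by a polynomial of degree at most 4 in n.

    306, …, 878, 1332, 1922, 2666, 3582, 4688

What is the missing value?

542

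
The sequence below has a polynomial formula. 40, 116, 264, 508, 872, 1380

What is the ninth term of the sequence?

4008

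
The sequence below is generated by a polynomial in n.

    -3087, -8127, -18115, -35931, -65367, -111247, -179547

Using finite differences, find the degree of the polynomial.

5

First differences: -5040, -9988, -17816, -29436, -45880, -68300
Second differences: -4948, -7828, -11620, -16444, -22420
Third differences: -2880, -3792, -4824, -5976
Fourth differences: -912, -1032, -1152
Fifth differences: -120, -120
The fifth differences are constant, so the polynomial has degree 5.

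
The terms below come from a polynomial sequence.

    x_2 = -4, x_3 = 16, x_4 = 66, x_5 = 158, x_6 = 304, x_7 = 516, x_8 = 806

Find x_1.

-6

First differences: 20  50  92  146  212  290
Second differences: 30  42  54  66  78
Third differences: 12  12  12  12
The third differences are constant at 12.
Work back: 30 − 12 = 18;  20 − 18 = 2;  -4 − 2 = -6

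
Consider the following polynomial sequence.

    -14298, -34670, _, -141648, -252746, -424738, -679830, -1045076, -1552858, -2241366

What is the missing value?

-73606

Using the last 7 terms:
-111098  -171992  -255092  -365246  -507782  -688508
-60894  -83100  -110154  -142536  -180726
-22206  -27054  -32382  -38190
-4848  -5328  -5808
-480  -480
Constant fifth difference = -480.
Extend backward: -4848 + 480 = -4368;  -22206 + 4368 = -17838;  -60894 + 17838 = -43056;  -111098 + 43056 = -68042;  -141648 + 68042 = -73606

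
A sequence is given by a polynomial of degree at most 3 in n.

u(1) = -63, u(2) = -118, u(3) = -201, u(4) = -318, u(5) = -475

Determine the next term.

Δ: -55, -83, -117, -157
Δ²: -28, -34, -40
Δ³: -6, -6
Constant third difference = -6, so extend:
-40 − 6 = -46;  -157 − 46 = -203;  -475 − 203 = -678

-678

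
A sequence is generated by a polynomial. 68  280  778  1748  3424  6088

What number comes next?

10070

212, 498, 970, 1676, 2664
286, 472, 706, 988
186, 234, 282
48, 48
The fourth differences are constant (48).
282 + 48 = 330;  988 + 330 = 1318;  2664 + 1318 = 3982;  6088 + 3982 = 10070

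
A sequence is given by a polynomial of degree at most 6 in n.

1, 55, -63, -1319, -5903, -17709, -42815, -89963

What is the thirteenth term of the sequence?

-1209263

First differences: 54, -118, -1256, -4584, -11806, -25106, -47148
Second differences: -172, -1138, -3328, -7222, -13300, -22042
Third differences: -966, -2190, -3894, -6078, -8742
Fourth differences: -1224, -1704, -2184, -2664
Fifth differences: -480, -480, -480
The fifth differences are constant (-480).
-2664 − 480 = -3144;  -8742 − 3144 = -11886;  -22042 − 11886 = -33928;  -47148 − 33928 = -81076;  -89963 − 81076 = -171039
-3144 − 480 = -3624;  -11886 − 3624 = -15510;  -33928 − 15510 = -49438;  -81076 − 49438 = -130514;  -171039 − 130514 = -301553
-3624 − 480 = -4104;  -15510 − 4104 = -19614;  -49438 − 19614 = -69052;  -130514 − 69052 = -199566;  -301553 − 199566 = -501119
-4104 − 480 = -4584;  -19614 − 4584 = -24198;  -69052 − 24198 = -93250;  -199566 − 93250 = -292816;  -501119 − 292816 = -793935
-4584 − 480 = -5064;  -24198 − 5064 = -29262;  -93250 − 29262 = -122512;  -292816 − 122512 = -415328;  -793935 − 415328 = -1209263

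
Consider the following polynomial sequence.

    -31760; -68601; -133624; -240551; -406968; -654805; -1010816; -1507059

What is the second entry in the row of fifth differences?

-480

Δ: -36841, -65023, -106927, -166417, -247837, -356011, -496243
Δ²: -28182, -41904, -59490, -81420, -108174, -140232
Δ³: -13722, -17586, -21930, -26754, -32058
Δ⁴: -3864, -4344, -4824, -5304
Δ⁵: -480, -480, -480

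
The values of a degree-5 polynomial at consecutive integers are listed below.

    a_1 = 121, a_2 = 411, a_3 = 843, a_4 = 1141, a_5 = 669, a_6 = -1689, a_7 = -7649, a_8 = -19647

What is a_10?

-75821

290 , 432 , 298 , -472 , -2358 , -5960 , -11998
142 , -134 , -770 , -1886 , -3602 , -6038
-276 , -636 , -1116 , -1716 , -2436
-360 , -480 , -600 , -720
-120 , -120 , -120
Constant fifth difference = -120, so extend:
-720 − 120 = -840;  -2436 − 840 = -3276;  -6038 − 3276 = -9314;  -11998 − 9314 = -21312;  -19647 − 21312 = -40959
-840 − 120 = -960;  -3276 − 960 = -4236;  -9314 − 4236 = -13550;  -21312 − 13550 = -34862;  -40959 − 34862 = -75821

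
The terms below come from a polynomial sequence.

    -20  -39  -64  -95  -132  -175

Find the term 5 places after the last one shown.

-480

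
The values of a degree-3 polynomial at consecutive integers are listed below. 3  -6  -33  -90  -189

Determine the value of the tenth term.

D1: -9  -27  -57  -99
D2: -18  -30  -42
D3: -12  -12
Third differences constant at -12.
-42 − 12 = -54;  -99 − 54 = -153;  -189 − 153 = -342
-54 − 12 = -66;  -153 − 66 = -219;  -342 − 219 = -561
-66 − 12 = -78;  -219 − 78 = -297;  -561 − 297 = -858
-78 − 12 = -90;  -297 − 90 = -387;  -858 − 387 = -1245
-90 − 12 = -102;  -387 − 102 = -489;  -1245 − 489 = -1734

-1734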